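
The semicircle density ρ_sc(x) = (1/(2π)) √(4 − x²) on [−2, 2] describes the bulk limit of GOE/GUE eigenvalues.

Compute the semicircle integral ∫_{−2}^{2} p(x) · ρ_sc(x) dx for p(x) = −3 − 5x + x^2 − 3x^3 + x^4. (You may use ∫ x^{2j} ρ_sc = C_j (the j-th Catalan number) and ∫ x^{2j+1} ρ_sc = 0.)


Write p(x) = Σ a_i x^i, split into monomials and integrate each against ρ_sc separately.
Using ∫ x^{2j} ρ_sc = C_j = (1/(j+1)) C(2j, j) (Catalan numbers) and ∫ x^{2j+1} ρ_sc = 0 (odd monomials vanish by symmetry):
  i = 0 (even): a_0 · C_{0} = -3 · 1 = -3
  i = 1 (odd): ∫ x^1 ρ_sc = 0 (vanishes)
  i = 2 (even): a_2 · C_{1} = 1 · 1 = 1
  i = 3 (odd): ∫ x^3 ρ_sc = 0 (vanishes)
  i = 4 (even): a_4 · C_{2} = 1 · 2 = 2

Summing the contributions: ∫_{−2}^{2} p(x) ρ_sc(x) dx = (-3) + 1 + 2 = 0.


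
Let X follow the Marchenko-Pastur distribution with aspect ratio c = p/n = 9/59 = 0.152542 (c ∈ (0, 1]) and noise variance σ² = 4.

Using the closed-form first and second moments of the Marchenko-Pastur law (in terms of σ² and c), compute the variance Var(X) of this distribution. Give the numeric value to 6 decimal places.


Recall the MP moments m_1 = E[X] = σ² and m_2 = E[X²] = σ⁴ (1 + c).
m_1 = E[X] = σ² = 4, so m_1² = 16.
m_2 = E[X²] = σ⁴ (1 + c) = 16 · (1 + 0.152542) = 16 · 1.152542 = 18.440678.
(Note m_2 − m_1² simplifies to c · σ⁴ = 0.152542 · 16.)

Var(X) = m_2 − m_1² = 18.440678 − 16 = 2.440678.


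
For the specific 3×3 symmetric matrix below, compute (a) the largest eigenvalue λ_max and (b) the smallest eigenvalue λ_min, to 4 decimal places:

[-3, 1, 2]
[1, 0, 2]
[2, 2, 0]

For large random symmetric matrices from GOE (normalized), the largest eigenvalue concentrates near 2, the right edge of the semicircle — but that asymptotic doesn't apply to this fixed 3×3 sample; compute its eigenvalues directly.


Since M is real symmetric, all three eigenvalues are real; they are the roots of det(λI − M) = λ³ − (tr M) λ² + s λ − det M, where s is the sum of the principal 2×2 minors.
tr M = -3 + 0 + 0 = -3.
s = ((-3)·0 − 1²) + ((-3)·0 − 2²) + (0·0 − 2²) = -1 + (-4) + (-4) = -9.
det M (expand along row 1) = (-3)·(-4) − 1·(-4) + 2·2 = 20.
Characteristic polynomial: λ³ + 3λ² − 9λ − 20 = 0.
Substitute λ = y + (tr M)/3 = y − 1.000000 to remove the quadratic term: y³ + p·y + q = 0 with p = s − (tr M)²/3 = -12.000000 and q = −2(tr M)³/27 + (tr M)·s/3 − det M = -9.000000.
Three real roots ⇒ use the trigonometric (Viète) form: r = 2√(−p/3) = 4.000000, φ = arccos(3q/(p·r)) = arccos(0.562500) = 0.973390 rad.
y_k = r·cos(φ/3 − 2πk/3) for k = 0, 1, 2 gives y = 3.791288, -0.791288, -3.000000.
λ_k = y_k − 1.000000 gives λ = 2.7913, -1.7913, -4.0000 (check: the sum is -3.0000 = tr M).

Hence λ_max = 2.7913 and λ_min = -4.0000.


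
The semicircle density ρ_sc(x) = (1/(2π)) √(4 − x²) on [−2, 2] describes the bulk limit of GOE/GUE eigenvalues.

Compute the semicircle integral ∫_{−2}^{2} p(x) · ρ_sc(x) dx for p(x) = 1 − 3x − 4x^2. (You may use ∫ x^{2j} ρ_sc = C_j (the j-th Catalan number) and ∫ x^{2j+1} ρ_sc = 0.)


Write p(x) = Σ a_i x^i, split into monomials and integrate each against ρ_sc separately.
Using ∫ x^{2j} ρ_sc = C_j = (1/(j+1)) C(2j, j) (Catalan numbers) and ∫ x^{2j+1} ρ_sc = 0 (odd monomials vanish by symmetry):
  i = 0 (even): a_0 · C_{0} = 1 · 1 = 1
  i = 1 (odd): ∫ x^1 ρ_sc = 0 (vanishes)
  i = 2 (even): a_2 · C_{1} = -4 · 1 = -4

Summing the contributions: ∫_{−2}^{2} p(x) ρ_sc(x) dx = 1 + (-4) = -3.


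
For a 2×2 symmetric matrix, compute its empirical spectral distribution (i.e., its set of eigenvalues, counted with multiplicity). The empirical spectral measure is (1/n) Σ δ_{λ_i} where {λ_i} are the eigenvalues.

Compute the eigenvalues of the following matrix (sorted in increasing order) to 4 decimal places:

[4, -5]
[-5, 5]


Since M is real symmetric, both eigenvalues are real; they are the roots of det(λI − M) = λ² − (tr M) λ + det M.
tr M = 4 + 5 = 9.
det M = 4·5 − (-5)² = 20 − 25 = -5.
Characteristic polynomial: λ² − 9λ − 5 = 0.
Discriminant Δ = (tr M)² − 4·det M = 81 − (-20) = 101; √Δ = 10.049876.
λ = (tr M ± √Δ)/2 = (9 ± 10.049876)/2, giving (tr M − √Δ)/2 = -0.5249 and (tr M + √Δ)/2 = 9.5249.

Eigenvalues sorted in increasing order: [-0.5249, 9.5249].


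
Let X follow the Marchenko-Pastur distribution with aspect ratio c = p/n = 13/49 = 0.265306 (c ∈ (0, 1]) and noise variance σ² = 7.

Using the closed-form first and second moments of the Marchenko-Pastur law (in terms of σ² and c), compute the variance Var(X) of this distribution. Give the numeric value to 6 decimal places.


Recall the MP moments m_1 = E[X] = σ² and m_2 = E[X²] = σ⁴ (1 + c).
m_1 = E[X] = σ² = 7, so m_1² = 49.
m_2 = E[X²] = σ⁴ (1 + c) = 49 · (1 + 0.265306) = 49 · 1.265306 = 62.000000.
(Note m_2 − m_1² simplifies to c · σ⁴ = 0.265306 · 49.)

Var(X) = m_2 − m_1² = 62.000000 − 49 = 13.000000.


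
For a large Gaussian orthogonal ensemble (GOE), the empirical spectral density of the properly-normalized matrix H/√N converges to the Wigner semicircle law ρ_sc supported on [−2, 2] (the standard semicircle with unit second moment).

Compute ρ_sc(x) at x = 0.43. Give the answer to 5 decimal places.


ρ_sc(x) = (1/(2π)) √(4 − x²). With x = 0.43:
  4 − x² = 4 − (0.43)² = 4 − 0.184900 = 3.815100.
  √(4 − x²) = 1.953228.
  1/(2π) = 0.159155.
  ρ_sc(0.43) = 0.159155 · 1.953228 = 0.310866.

Rounded to 5 decimal places: ρ_sc(0.43) ≈ 0.31087.


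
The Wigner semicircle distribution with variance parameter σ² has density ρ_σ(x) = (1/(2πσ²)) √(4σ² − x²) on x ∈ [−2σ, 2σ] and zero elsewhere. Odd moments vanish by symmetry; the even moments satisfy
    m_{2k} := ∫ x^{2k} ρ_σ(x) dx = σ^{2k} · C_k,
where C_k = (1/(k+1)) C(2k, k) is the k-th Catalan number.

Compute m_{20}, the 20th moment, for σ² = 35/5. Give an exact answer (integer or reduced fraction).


By the scaled semicircle moment identity, m_{2k} = σ^{2k} · C_k with k = 10.
C_10 = (1/(k+1)) · C(2k, k) = (1/11) · C(20, 10) = (1/11) · 184756 = 16796.
σ^{2k} = (σ²)^k = (35/5)^10 = 282475249.

Therefore m_{20} = σ^{20} · C_10 = 282475249 · 16796 = 4744454282204.


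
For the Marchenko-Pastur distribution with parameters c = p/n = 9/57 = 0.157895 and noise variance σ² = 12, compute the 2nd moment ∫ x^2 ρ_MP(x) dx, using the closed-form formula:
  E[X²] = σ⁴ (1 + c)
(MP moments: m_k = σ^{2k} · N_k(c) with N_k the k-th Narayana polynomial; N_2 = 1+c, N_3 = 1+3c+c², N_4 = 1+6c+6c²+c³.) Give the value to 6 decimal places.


E[X²] = σ⁴ (1 + c) (second MP moment). With σ² = 12 (so σ⁴ = 144) and c = 9/57 = 0.157895: E[X²] = 144 · (1 + 0.157895) = 144 · 1.157895.

So E[X^2] = 166.736842.


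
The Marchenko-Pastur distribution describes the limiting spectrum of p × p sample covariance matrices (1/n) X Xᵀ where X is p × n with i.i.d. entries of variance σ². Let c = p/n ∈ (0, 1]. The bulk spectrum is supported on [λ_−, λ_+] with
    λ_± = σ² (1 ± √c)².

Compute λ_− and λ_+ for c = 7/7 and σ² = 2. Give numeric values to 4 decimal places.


c = 7/7 = 1.000000; √c = 1.000000.
λ_− = σ² (1 − √c)² = 2 · (1 − 1.000000)² = 2 · (0.000000)² = 0.000000.
λ_+ = σ² (1 + √c)² = 2 · (1 + 1.000000)² = 2 · (2.000000)² = 8.000000.

Rounded to 4 decimal places: λ_− ≈ 0.0000, λ_+ ≈ 8.0000.


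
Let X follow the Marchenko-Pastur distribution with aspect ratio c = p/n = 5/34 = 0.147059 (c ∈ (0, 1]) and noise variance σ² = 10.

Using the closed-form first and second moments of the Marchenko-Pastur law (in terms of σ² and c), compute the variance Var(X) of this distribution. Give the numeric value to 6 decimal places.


Recall the MP moments m_1 = E[X] = σ² and m_2 = E[X²] = σ⁴ (1 + c).
m_1 = E[X] = σ² = 10, so m_1² = 100.
m_2 = E[X²] = σ⁴ (1 + c) = 100 · (1 + 0.147059) = 100 · 1.147059 = 114.705882.
(Note m_2 − m_1² simplifies to c · σ⁴ = 0.147059 · 100.)

Var(X) = m_2 − m_1² = 114.705882 − 100 = 14.705882.


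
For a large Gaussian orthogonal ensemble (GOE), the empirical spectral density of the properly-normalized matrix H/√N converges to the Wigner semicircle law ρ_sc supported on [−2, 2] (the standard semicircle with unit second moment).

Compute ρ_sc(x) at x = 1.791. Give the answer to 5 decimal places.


ρ_sc(x) = (1/(2π)) √(4 − x²). With x = 1.791:
  4 − x² = 4 − (1.791)² = 4 − 3.207681 = 0.792319.
  √(4 − x²) = 0.890123.
  1/(2π) = 0.159155.
  ρ_sc(1.791) = 0.159155 · 0.890123 = 0.141667.

Rounded to 5 decimal places: ρ_sc(1.791) ≈ 0.14167.


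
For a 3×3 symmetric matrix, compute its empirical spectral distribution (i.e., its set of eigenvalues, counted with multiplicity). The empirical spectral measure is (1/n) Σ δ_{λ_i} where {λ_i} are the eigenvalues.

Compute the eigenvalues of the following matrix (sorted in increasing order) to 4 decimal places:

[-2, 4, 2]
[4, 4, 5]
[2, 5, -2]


Since M is real symmetric, all three eigenvalues are real; they are the roots of det(λI − M) = λ³ − (tr M) λ² + s λ − det M, where s is the sum of the principal 2×2 minors.
tr M = -2 + 4 + (-2) = 0.
s = ((-2)·4 − 4²) + ((-2)·(-2) − 2²) + (4·(-2) − 5²) = -24 + 0 + (-33) = -57.
det M (expand along row 1) = (-2)·(-33) − 4·(-18) + 2·12 = 162.
Characteristic polynomial: λ³ − 57λ − 162 = 0.
Substitute λ = y + (tr M)/3 = y + 0.000000 to remove the quadratic term: y³ + p·y + q = 0 with p = s − (tr M)²/3 = -57.000000 and q = −2(tr M)³/27 + (tr M)·s/3 − det M = -162.000000.
Three real roots ⇒ use the trigonometric (Viète) form: r = 2√(−p/3) = 8.717798, φ = arccos(3q/(p·r)) = arccos(0.978035) = 0.209978 rad.
y_k = r·cos(φ/3 − 2πk/3) for k = 0, 1, 2 gives y = 8.696452, -3.820225, -4.876228.
λ_k = y_k + 0.000000 gives λ = 8.6965, -3.8202, -4.8762 (check: the sum is 0.0000 = tr M).

Eigenvalues sorted in increasing order: [-4.8762, -3.8202, 8.6965].


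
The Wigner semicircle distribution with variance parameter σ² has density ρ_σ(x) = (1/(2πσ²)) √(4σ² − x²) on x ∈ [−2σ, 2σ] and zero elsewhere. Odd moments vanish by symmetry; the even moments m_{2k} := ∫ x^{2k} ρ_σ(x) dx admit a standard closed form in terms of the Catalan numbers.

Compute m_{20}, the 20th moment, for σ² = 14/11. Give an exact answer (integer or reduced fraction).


By the scaled semicircle moment identity, m_{2k} = σ^{2k} · C_k with k = 10.
C_10 = (1/(k+1)) · C(2k, k) = (1/11) · C(20, 10) = (1/11) · 184756 = 16796.
σ^{2k} = (σ²)^k = (14/11)^10 = 289254654976/25937424601.

Therefore m_{20} = σ^{20} · C_10 = (289254654976/25937424601) · 16796 = 4858321184976896/25937424601.


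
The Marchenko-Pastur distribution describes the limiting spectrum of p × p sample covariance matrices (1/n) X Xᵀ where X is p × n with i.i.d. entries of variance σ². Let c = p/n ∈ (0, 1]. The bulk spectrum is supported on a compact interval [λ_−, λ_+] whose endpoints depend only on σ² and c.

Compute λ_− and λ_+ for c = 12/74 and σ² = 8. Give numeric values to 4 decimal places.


c = 12/74 = 0.162162; √c = 0.402694.
λ_− = σ² (1 − √c)² = 8 · (1 − 0.402694)² = 8 · (0.597306)² = 2.854199.
λ_+ = σ² (1 + √c)² = 8 · (1 + 0.402694)² = 8 · (1.402694)² = 15.740395.

Rounded to 4 decimal places: λ_− ≈ 2.8542, λ_+ ≈ 15.7404.


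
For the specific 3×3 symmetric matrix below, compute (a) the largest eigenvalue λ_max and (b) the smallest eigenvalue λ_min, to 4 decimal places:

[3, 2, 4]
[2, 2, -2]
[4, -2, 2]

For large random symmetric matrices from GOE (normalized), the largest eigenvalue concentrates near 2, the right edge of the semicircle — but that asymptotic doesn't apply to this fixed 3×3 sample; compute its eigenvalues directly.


Since M is real symmetric, all three eigenvalues are real; they are the roots of det(λI − M) = λ³ − (tr M) λ² + s λ − det M, where s is the sum of the principal 2×2 minors.
tr M = 3 + 2 + 2 = 7.
s = (3·2 − 2²) + (3·2 − 4²) + (2·2 − (-2)²) = 2 + (-10) + 0 = -8.
det M (expand along row 1) = 3·0 − 2·12 + 4·(-12) = -72.
Characteristic polynomial: λ³ − 7λ² − 8λ + 72 = 0.
Substitute λ = y + (tr M)/3 = y + 2.333333 to remove the quadratic term: y³ + p·y + q = 0 with p = s − (tr M)²/3 = -24.333333 and q = −2(tr M)³/27 + (tr M)·s/3 − det M = 27.925926.
Three real roots ⇒ use the trigonometric (Viète) form: r = 2√(−p/3) = 5.696002, φ = arccos(3q/(p·r)) = arccos(-0.604445) = 2.219866 rad.
y_k = r·cos(φ/3 − 2πk/3) for k = 0, 1, 2 gives y = 4.206491, 1.222775, -5.429266.
λ_k = y_k + 2.333333 gives λ = 6.5398, 3.5561, -3.0959 (check: the sum is 7.0000 = tr M).

Hence λ_max = 6.5398 and λ_min = -3.0959.


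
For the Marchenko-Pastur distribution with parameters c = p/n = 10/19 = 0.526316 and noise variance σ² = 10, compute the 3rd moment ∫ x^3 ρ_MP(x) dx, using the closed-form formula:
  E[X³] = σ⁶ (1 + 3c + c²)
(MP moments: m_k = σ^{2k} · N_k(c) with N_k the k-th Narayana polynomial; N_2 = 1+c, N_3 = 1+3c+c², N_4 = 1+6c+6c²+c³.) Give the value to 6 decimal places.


E[X³] = σ⁶ (1 + 3c + c²) (third MP moment). With σ² = 10 (so σ⁶ = 1000) and c = 10/19 = 0.526316: E[X³] = 1000 · (1 + 3·0.526316 + (0.526316)²) = 1000 · 2.855956.

So E[X^3] = 2855.955679.


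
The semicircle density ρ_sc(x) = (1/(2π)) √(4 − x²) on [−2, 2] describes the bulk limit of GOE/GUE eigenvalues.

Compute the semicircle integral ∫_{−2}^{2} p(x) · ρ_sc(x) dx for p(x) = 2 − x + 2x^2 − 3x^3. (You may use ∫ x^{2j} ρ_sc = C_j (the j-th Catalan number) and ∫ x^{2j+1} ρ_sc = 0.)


Write p(x) = Σ a_i x^i, split into monomials and integrate each against ρ_sc separately.
Using ∫ x^{2j} ρ_sc = C_j = (1/(j+1)) C(2j, j) (Catalan numbers) and ∫ x^{2j+1} ρ_sc = 0 (odd monomials vanish by symmetry):
  i = 0 (even): a_0 · C_{0} = 2 · 1 = 2
  i = 1 (odd): ∫ x^1 ρ_sc = 0 (vanishes)
  i = 2 (even): a_2 · C_{1} = 2 · 1 = 2
  i = 3 (odd): ∫ x^3 ρ_sc = 0 (vanishes)

Summing the contributions: ∫_{−2}^{2} p(x) ρ_sc(x) dx = 2 + 2 = 4.


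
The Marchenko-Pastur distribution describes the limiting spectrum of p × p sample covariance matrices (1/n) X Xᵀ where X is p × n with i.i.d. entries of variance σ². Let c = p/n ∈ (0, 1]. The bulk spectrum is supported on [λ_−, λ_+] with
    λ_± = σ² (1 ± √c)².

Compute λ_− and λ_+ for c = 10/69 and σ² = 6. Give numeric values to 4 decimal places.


c = 10/69 = 0.144928; √c = 0.380693.
λ_− = σ² (1 − √c)² = 6 · (1 − 0.380693)² = 6 · (0.619307)² = 2.301243.
λ_+ = σ² (1 + √c)² = 6 · (1 + 0.380693)² = 6 · (1.380693)² = 11.437887.

Rounded to 4 decimal places: λ_− ≈ 2.3012, λ_+ ≈ 11.4379.


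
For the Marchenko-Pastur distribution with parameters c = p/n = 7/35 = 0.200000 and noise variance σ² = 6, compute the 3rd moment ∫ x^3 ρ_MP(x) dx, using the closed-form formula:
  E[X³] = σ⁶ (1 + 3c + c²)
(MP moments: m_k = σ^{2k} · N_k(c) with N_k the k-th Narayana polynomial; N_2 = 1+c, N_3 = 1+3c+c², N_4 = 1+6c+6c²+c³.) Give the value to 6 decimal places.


E[X³] = σ⁶ (1 + 3c + c²) (third MP moment). With σ² = 6 (so σ⁶ = 216) and c = 7/35 = 0.200000: E[X³] = 216 · (1 + 3·0.200000 + (0.200000)²) = 216 · 1.640000.

So E[X^3] = 354.240000.


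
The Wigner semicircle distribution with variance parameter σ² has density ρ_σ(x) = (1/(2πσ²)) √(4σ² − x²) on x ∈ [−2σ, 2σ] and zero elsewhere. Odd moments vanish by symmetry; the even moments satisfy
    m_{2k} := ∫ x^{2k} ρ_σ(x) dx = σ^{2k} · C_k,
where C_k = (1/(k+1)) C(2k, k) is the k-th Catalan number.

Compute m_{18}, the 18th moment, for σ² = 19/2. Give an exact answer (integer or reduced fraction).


By the scaled semicircle moment identity, m_{2k} = σ^{2k} · C_k with k = 9.
C_9 = (1/(k+1)) · C(2k, k) = (1/10) · C(18, 9) = (1/10) · 48620 = 4862.
σ^{2k} = (σ²)^k = (19/2)^9 = 322687697779/512.

Therefore m_{18} = σ^{18} · C_9 = (322687697779/512) · 4862 = 784453793300749/256.


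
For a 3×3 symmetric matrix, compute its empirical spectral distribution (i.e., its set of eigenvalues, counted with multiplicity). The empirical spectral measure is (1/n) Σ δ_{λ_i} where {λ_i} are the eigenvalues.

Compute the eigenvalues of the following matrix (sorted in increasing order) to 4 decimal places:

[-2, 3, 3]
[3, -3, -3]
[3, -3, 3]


Since M is real symmetric, all three eigenvalues are real; they are the roots of det(λI − M) = λ³ − (tr M) λ² + s λ − det M, where s is the sum of the principal 2×2 minors.
tr M = -2 + (-3) + 3 = -2.
s = ((-2)·(-3) − 3²) + ((-2)·3 − 3²) + ((-3)·3 − (-3)²) = -3 + (-15) + (-18) = -36.
det M (expand along row 1) = (-2)·(-18) − 3·18 + 3·0 = -18.
Characteristic polynomial: λ³ + 2λ² − 36λ + 18 = 0.
Substitute λ = y + (tr M)/3 = y − 0.666667 to remove the quadratic term: y³ + p·y + q = 0 with p = s − (tr M)²/3 = -37.333333 and q = −2(tr M)³/27 + (tr M)·s/3 − det M = 42.592593.
Three real roots ⇒ use the trigonometric (Viète) form: r = 2√(−p/3) = 7.055337, φ = arccos(3q/(p·r)) = arccos(-0.485111) = 2.077286 rad.
y_k = r·cos(φ/3 − 2πk/3) for k = 0, 1, 2 gives y = 5.430477, 1.185501, -6.615978.
λ_k = y_k − 0.666667 gives λ = 4.7638, 0.5188, -7.2826 (check: the sum is -2.0000 = tr M).

Eigenvalues sorted in increasing order: [-7.2826, 0.5188, 4.7638].


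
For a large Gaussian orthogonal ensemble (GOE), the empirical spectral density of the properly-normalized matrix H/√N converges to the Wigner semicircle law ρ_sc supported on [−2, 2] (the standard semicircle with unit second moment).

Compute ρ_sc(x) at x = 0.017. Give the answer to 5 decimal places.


ρ_sc(x) = (1/(2π)) √(4 − x²). With x = 0.017:
  4 − x² = 4 − (0.017)² = 4 − 0.000289 = 3.999711.
  √(4 − x²) = 1.999928.
  1/(2π) = 0.159155.
  ρ_sc(0.017) = 0.159155 · 1.999928 = 0.318298.

Rounded to 5 decimal places: ρ_sc(0.017) ≈ 0.31830.


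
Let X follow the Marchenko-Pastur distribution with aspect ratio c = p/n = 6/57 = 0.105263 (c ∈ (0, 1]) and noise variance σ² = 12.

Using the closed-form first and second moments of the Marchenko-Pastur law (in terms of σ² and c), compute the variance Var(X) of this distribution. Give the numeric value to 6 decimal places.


Recall the MP moments m_1 = E[X] = σ² and m_2 = E[X²] = σ⁴ (1 + c).
m_1 = E[X] = σ² = 12, so m_1² = 144.
m_2 = E[X²] = σ⁴ (1 + c) = 144 · (1 + 0.105263) = 144 · 1.105263 = 159.157895.
(Note m_2 − m_1² simplifies to c · σ⁴ = 0.105263 · 144.)

Var(X) = m_2 − m_1² = 159.157895 − 144 = 15.157895.


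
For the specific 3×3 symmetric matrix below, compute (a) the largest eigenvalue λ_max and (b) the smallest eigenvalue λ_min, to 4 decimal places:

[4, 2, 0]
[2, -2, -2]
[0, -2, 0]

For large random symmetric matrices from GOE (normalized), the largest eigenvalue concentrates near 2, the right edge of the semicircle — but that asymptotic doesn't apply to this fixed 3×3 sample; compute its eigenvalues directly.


Since M is real symmetric, all three eigenvalues are real; they are the roots of det(λI − M) = λ³ − (tr M) λ² + s λ − det M, where s is the sum of the principal 2×2 minors.
tr M = 4 + (-2) + 0 = 2.
s = (4·(-2) − 2²) + (4·0 − 0²) + ((-2)·0 − (-2)²) = -12 + 0 + (-4) = -16.
det M (expand along row 1) = 4·(-4) − 2·0 + 0·(-4) = -16.
Characteristic polynomial: λ³ − 2λ² − 16λ + 16 = 0.
Substitute λ = y + (tr M)/3 = y + 0.666667 to remove the quadratic term: y³ + p·y + q = 0 with p = s − (tr M)²/3 = -17.333333 and q = −2(tr M)³/27 + (tr M)·s/3 − det M = 4.740741.
Three real roots ⇒ use the trigonometric (Viète) form: r = 2√(−p/3) = 4.807402, φ = arccos(3q/(p·r)) = arccos(-0.170677) = 1.742313 rad.
y_k = r·cos(φ/3 − 2πk/3) for k = 0, 1, 2 gives y = 4.019179, 0.274700, -4.293880.
λ_k = y_k + 0.666667 gives λ = 4.6858, 0.9414, -3.6272 (check: the sum is 2.0000 = tr M).

Hence λ_max = 4.6858 and λ_min = -3.6272.


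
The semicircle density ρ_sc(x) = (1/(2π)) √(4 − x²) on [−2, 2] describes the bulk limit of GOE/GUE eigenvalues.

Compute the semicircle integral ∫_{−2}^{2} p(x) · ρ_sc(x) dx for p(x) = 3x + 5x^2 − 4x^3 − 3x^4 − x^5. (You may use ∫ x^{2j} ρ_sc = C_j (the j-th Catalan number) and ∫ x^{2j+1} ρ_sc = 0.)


Write p(x) = Σ a_i x^i, split into monomials and integrate each against ρ_sc separately.
Using ∫ x^{2j} ρ_sc = C_j = (1/(j+1)) C(2j, j) (Catalan numbers) and ∫ x^{2j+1} ρ_sc = 0 (odd monomials vanish by symmetry):
  i = 1 (odd): ∫ x^1 ρ_sc = 0 (vanishes)
  i = 2 (even): a_2 · C_{1} = 5 · 1 = 5
  i = 3 (odd): ∫ x^3 ρ_sc = 0 (vanishes)
  i = 4 (even): a_4 · C_{2} = -3 · 2 = -6
  i = 5 (odd): ∫ x^5 ρ_sc = 0 (vanishes)

Summing the contributions: ∫_{−2}^{2} p(x) ρ_sc(x) dx = 5 + (-6) = -1.


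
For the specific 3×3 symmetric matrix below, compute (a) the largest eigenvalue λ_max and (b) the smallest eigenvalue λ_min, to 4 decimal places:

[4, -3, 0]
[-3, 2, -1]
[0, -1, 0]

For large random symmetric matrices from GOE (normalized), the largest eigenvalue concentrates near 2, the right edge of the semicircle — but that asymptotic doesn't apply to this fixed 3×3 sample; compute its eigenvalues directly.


Since M is real symmetric, all three eigenvalues are real; they are the roots of det(λI − M) = λ³ − (tr M) λ² + s λ − det M, where s is the sum of the principal 2×2 minors.
tr M = 4 + 2 + 0 = 6.
s = (4·2 − (-3)²) + (4·0 − 0²) + (2·0 − (-1)²) = -1 + 0 + (-1) = -2.
det M (expand along row 1) = 4·(-1) − (-3)·0 + 0·3 = -4.
Characteristic polynomial: λ³ − 6λ² − 2λ + 4 = 0.
Substitute λ = y + (tr M)/3 = y + 2.000000 to remove the quadratic term: y³ + p·y + q = 0 with p = s − (tr M)²/3 = -14.000000 and q = −2(tr M)³/27 + (tr M)·s/3 − det M = -16.000000.
Three real roots ⇒ use the trigonometric (Viète) form: r = 2√(−p/3) = 4.320494, φ = arccos(3q/(p·r)) = arccos(0.793560) = 0.654159 rad.
y_k = r·cos(φ/3 − 2πk/3) for k = 0, 1, 2 gives y = 4.218187, -1.299664, -2.918523.
λ_k = y_k + 2.000000 gives λ = 6.2182, 0.7003, -0.9185 (check: the sum is 6.0000 = tr M).

Hence λ_max = 6.2182 and λ_min = -0.9185.


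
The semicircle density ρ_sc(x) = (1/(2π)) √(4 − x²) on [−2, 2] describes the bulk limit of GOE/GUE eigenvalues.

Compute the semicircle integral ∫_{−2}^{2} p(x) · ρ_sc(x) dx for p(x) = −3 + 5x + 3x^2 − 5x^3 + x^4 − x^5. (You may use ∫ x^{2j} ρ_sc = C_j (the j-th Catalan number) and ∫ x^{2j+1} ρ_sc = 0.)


Write p(x) = Σ a_i x^i, split into monomials and integrate each against ρ_sc separately.
Using ∫ x^{2j} ρ_sc = C_j = (1/(j+1)) C(2j, j) (Catalan numbers) and ∫ x^{2j+1} ρ_sc = 0 (odd monomials vanish by symmetry):
  i = 0 (even): a_0 · C_{0} = -3 · 1 = -3
  i = 1 (odd): ∫ x^1 ρ_sc = 0 (vanishes)
  i = 2 (even): a_2 · C_{1} = 3 · 1 = 3
  i = 3 (odd): ∫ x^3 ρ_sc = 0 (vanishes)
  i = 4 (even): a_4 · C_{2} = 1 · 2 = 2
  i = 5 (odd): ∫ x^5 ρ_sc = 0 (vanishes)

Summing the contributions: ∫_{−2}^{2} p(x) ρ_sc(x) dx = (-3) + 3 + 2 = 2.


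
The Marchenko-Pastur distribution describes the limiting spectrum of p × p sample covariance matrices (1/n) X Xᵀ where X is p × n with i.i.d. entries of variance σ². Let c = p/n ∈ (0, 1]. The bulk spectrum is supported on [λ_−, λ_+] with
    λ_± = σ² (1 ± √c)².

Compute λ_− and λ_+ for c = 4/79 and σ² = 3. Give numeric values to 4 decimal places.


c = 4/79 = 0.050633; √c = 0.225018.
λ_− = σ² (1 − √c)² = 3 · (1 − 0.225018)² = 3 · (0.774982)² = 1.801793.
λ_+ = σ² (1 + √c)² = 3 · (1 + 0.225018)² = 3 · (1.225018)² = 4.502004.

Rounded to 4 decimal places: λ_− ≈ 1.8018, λ_+ ≈ 4.5020.


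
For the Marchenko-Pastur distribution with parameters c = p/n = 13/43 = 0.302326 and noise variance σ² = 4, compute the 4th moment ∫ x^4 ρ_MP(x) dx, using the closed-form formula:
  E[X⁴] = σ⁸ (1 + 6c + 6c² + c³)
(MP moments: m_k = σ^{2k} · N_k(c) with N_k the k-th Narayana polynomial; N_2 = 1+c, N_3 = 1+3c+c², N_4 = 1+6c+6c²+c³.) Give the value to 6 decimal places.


E[X⁴] = σ⁸ (1 + 6c + 6c² + c³) (fourth MP moment). With σ² = 4 (so σ⁸ = 256) and c = 13/43 = 0.302326: E[X⁴] = 256 · (1 + 6·0.302326 + 6·(0.302326)² + (0.302326)³) = 256 · 3.389991.

So E[X^4] = 867.837650.


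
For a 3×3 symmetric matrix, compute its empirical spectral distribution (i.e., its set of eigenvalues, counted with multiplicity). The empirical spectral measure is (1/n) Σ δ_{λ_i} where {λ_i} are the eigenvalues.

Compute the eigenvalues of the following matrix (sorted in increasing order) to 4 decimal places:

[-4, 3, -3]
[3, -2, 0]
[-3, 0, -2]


Since M is real symmetric, all three eigenvalues are real; they are the roots of det(λI − M) = λ³ − (tr M) λ² + s λ − det M, where s is the sum of the principal 2×2 minors.
tr M = -4 + (-2) + (-2) = -8.
s = ((-4)·(-2) − 3²) + ((-4)·(-2) − (-3)²) + ((-2)·(-2) − 0²) = -1 + (-1) + 4 = 2.
det M (expand along row 1) = (-4)·4 − 3·(-6) + (-3)·(-6) = 20.
Characteristic polynomial: λ³ + 8λ² + 2λ − 20 = 0.
Substitute λ = y + (tr M)/3 = y − 2.666667 to remove the quadratic term: y³ + p·y + q = 0 with p = s − (tr M)²/3 = -19.333333 and q = −2(tr M)³/27 + (tr M)·s/3 − det M = 12.592593.
Three real roots ⇒ use the trigonometric (Viète) form: r = 2√(−p/3) = 5.077182, φ = arccos(3q/(p·r)) = arccos(-0.384864) = 1.965856 rad.
y_k = r·cos(φ/3 − 2πk/3) for k = 0, 1, 2 gives y = 4.025566, 0.666667, -4.692232.
λ_k = y_k − 2.666667 gives λ = 1.3589, -2.0000, -7.3589 (check: the sum is -8.0000 = tr M).

Eigenvalues sorted in increasing order: [-7.3589, -2.0000, 1.3589].


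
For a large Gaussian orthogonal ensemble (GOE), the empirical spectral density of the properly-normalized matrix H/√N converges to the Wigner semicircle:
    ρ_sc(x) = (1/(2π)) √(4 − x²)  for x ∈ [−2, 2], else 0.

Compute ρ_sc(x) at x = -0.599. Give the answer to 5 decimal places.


ρ_sc(x) = (1/(2π)) √(4 − x²). With x = -0.599:
  4 − x² = 4 − (-0.599)² = 4 − 0.358801 = 3.641199.
  √(4 − x²) = 1.908193.
  1/(2π) = 0.159155.
  ρ_sc(-0.599) = 0.159155 · 1.908193 = 0.303698.

Rounded to 5 decimal places: ρ_sc(-0.599) ≈ 0.30370.


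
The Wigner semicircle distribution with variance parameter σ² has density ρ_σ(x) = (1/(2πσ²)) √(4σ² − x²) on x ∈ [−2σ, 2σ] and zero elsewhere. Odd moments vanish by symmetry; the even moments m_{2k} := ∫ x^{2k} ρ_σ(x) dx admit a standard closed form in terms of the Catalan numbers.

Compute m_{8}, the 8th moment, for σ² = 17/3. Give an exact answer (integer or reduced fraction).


By the scaled semicircle moment identity, m_{2k} = σ^{2k} · C_k with k = 4.
C_4 = (1/(k+1)) · C(2k, k) = (1/5) · C(8, 4) = (1/5) · 70 = 14.
σ^{2k} = (σ²)^k = (17/3)^4 = 83521/81.

Therefore m_{8} = σ^{8} · C_4 = (83521/81) · 14 = 1169294/81.


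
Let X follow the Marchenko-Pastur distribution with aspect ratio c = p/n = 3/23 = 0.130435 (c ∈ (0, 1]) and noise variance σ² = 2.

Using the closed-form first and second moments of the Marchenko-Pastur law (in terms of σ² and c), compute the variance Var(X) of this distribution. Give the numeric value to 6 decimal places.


Recall the MP moments m_1 = E[X] = σ² and m_2 = E[X²] = σ⁴ (1 + c).
m_1 = E[X] = σ² = 2, so m_1² = 4.
m_2 = E[X²] = σ⁴ (1 + c) = 4 · (1 + 0.130435) = 4 · 1.130435 = 4.521739.
(Note m_2 − m_1² simplifies to c · σ⁴ = 0.130435 · 4.)

Var(X) = m_2 − m_1² = 4.521739 − 4 = 0.521739.


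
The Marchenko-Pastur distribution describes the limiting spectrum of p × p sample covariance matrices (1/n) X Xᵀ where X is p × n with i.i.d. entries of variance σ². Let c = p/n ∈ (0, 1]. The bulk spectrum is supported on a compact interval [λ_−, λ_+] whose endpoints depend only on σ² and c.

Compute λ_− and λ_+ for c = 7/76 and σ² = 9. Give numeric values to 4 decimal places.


c = 7/76 = 0.092105; √c = 0.303488.
λ_− = σ² (1 − √c)² = 9 · (1 − 0.303488)² = 9 · (0.696512)² = 4.366155.
λ_+ = σ² (1 + √c)² = 9 · (1 + 0.303488)² = 9 · (1.303488)² = 15.291740.

Rounded to 4 decimal places: λ_− ≈ 4.3662, λ_+ ≈ 15.2917.


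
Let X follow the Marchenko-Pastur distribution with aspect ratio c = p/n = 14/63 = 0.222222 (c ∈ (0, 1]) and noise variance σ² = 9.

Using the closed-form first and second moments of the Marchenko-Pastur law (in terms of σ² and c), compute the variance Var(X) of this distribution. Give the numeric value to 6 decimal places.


Recall the MP moments m_1 = E[X] = σ² and m_2 = E[X²] = σ⁴ (1 + c).
m_1 = E[X] = σ² = 9, so m_1² = 81.
m_2 = E[X²] = σ⁴ (1 + c) = 81 · (1 + 0.222222) = 81 · 1.222222 = 99.000000.
(Note m_2 − m_1² simplifies to c · σ⁴ = 0.222222 · 81.)

Var(X) = m_2 − m_1² = 99.000000 − 81 = 18.000000.


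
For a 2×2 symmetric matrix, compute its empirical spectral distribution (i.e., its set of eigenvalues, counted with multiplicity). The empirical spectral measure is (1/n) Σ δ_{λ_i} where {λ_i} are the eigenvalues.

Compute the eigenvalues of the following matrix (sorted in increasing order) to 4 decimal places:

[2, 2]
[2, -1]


Since M is real symmetric, both eigenvalues are real; they are the roots of det(λI − M) = λ² − (tr M) λ + det M.
tr M = 2 + (-1) = 1.
det M = 2·(-1) − 2² = -2 − 4 = -6.
Characteristic polynomial: λ² − λ − 6 = 0.
Discriminant Δ = (tr M)² − 4·det M = 1 − (-24) = 25; √Δ = 5.000000.
λ = (tr M ± √Δ)/2 = (1 ± 5.000000)/2, giving (tr M − √Δ)/2 = -2.0000 and (tr M + √Δ)/2 = 3.0000.

Eigenvalues sorted in increasing order: [-2.0000, 3.0000].


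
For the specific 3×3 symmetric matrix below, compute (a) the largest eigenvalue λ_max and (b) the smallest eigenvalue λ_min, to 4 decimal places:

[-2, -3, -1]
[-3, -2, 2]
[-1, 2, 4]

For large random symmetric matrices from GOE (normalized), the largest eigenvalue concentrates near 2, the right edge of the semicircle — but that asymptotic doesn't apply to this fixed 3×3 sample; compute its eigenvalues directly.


Since M is real symmetric, all three eigenvalues are real; they are the roots of det(λI − M) = λ³ − (tr M) λ² + s λ − det M, where s is the sum of the principal 2×2 minors.
tr M = -2 + (-2) + 4 = 0.
s = ((-2)·(-2) − (-3)²) + ((-2)·4 − (-1)²) + ((-2)·4 − 2²) = -5 + (-9) + (-12) = -26.
det M (expand along row 1) = (-2)·(-12) − (-3)·(-10) + (-1)·(-8) = 2.
Characteristic polynomial: λ³ − 26λ − 2 = 0.
Substitute λ = y + (tr M)/3 = y + 0.000000 to remove the quadratic term: y³ + p·y + q = 0 with p = s − (tr M)²/3 = -26.000000 and q = −2(tr M)³/27 + (tr M)·s/3 − det M = -2.000000.
Three real roots ⇒ use the trigonometric (Viète) form: r = 2√(−p/3) = 5.887841, φ = arccos(3q/(p·r)) = arccos(0.039194) = 1.531592 rad.
y_k = r·cos(φ/3 − 2πk/3) for k = 0, 1, 2 gives y = 5.137054, -0.076941, -5.060114.
λ_k = y_k + 0.000000 gives λ = 5.1371, -0.0769, -5.0601 (check: the sum is 0.0000 = tr M).

Hence λ_max = 5.1371 and λ_min = -5.0601.


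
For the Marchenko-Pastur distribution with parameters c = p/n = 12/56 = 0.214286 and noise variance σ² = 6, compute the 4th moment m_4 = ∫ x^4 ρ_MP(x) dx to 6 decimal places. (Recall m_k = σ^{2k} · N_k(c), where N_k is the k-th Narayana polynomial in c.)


E[X⁴] = σ⁸ (1 + 6c + 6c² + c³) (fourth MP moment). With σ² = 6 (so σ⁸ = 1296) and c = 12/56 = 0.214286: E[X⁴] = 1296 · (1 + 6·0.214286 + 6·(0.214286)² + (0.214286)³) = 1296 · 2.571064.

So E[X^4] = 3332.099125.


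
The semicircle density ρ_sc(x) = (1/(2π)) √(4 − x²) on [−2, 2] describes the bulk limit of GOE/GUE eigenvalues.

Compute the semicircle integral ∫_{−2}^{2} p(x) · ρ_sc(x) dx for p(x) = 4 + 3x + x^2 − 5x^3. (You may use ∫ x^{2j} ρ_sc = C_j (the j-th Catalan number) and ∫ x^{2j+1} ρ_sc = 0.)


Write p(x) = Σ a_i x^i, split into monomials and integrate each against ρ_sc separately.
Using ∫ x^{2j} ρ_sc = C_j = (1/(j+1)) C(2j, j) (Catalan numbers) and ∫ x^{2j+1} ρ_sc = 0 (odd monomials vanish by symmetry):
  i = 0 (even): a_0 · C_{0} = 4 · 1 = 4
  i = 1 (odd): ∫ x^1 ρ_sc = 0 (vanishes)
  i = 2 (even): a_2 · C_{1} = 1 · 1 = 1
  i = 3 (odd): ∫ x^3 ρ_sc = 0 (vanishes)

Summing the contributions: ∫_{−2}^{2} p(x) ρ_sc(x) dx = 4 + 1 = 5.


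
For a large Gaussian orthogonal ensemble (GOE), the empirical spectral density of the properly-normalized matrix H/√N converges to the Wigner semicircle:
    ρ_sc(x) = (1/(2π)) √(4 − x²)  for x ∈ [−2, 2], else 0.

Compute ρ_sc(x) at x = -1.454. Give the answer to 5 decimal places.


ρ_sc(x) = (1/(2π)) √(4 − x²). With x = -1.454:
  4 − x² = 4 − (-1.454)² = 4 − 2.114116 = 1.885884.
  √(4 − x²) = 1.373275.
  1/(2π) = 0.159155.
  ρ_sc(-1.454) = 0.159155 · 1.373275 = 0.218563.

Rounded to 5 decimal places: ρ_sc(-1.454) ≈ 0.21856.


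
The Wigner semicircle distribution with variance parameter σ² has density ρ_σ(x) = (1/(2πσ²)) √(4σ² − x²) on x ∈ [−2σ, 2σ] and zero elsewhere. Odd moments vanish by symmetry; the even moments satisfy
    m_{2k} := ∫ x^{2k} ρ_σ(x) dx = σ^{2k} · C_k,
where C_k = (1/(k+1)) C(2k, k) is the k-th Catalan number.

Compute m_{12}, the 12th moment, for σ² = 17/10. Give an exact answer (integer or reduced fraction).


By the scaled semicircle moment identity, m_{2k} = σ^{2k} · C_k with k = 6.
C_6 = (1/(k+1)) · C(2k, k) = (1/7) · C(12, 6) = (1/7) · 924 = 132.
σ^{2k} = (σ²)^k = (17/10)^6 = 24137569/1000000.

Therefore m_{12} = σ^{12} · C_6 = (24137569/1000000) · 132 = 796539777/250000.


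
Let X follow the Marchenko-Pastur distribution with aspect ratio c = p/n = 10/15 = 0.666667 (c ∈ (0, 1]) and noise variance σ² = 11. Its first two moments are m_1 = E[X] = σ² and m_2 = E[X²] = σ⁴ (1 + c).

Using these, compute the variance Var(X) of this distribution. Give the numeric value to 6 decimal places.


m_1 = E[X] = σ² = 11, so m_1² = 121.
m_2 = E[X²] = σ⁴ (1 + c) = 121 · (1 + 0.666667) = 121 · 1.666667 = 201.666667.
(Note m_2 − m_1² simplifies to c · σ⁴ = 0.666667 · 121.)

Var(X) = m_2 − m_1² = 201.666667 − 121 = 80.666667.


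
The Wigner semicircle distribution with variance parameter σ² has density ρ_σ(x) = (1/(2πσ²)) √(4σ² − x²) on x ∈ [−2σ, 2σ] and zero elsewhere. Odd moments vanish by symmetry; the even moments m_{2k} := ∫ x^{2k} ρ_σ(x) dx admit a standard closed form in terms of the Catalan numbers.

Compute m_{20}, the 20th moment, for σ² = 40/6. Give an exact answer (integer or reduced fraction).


By the scaled semicircle moment identity, m_{2k} = σ^{2k} · C_k with k = 10.
C_10 = (1/(k+1)) · C(2k, k) = (1/11) · C(20, 10) = (1/11) · 184756 = 16796.
σ^{2k} = (σ²)^k = (40/6)^10 = 10240000000000/59049.

Therefore m_{20} = σ^{20} · C_10 = (10240000000000/59049) · 16796 = 171991040000000000/59049.


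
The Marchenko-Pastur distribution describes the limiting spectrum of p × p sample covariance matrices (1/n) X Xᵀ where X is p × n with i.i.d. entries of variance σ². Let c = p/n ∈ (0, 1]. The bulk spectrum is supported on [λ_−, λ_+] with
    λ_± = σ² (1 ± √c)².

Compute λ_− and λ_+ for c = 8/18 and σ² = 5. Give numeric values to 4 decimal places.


c = 8/18 = 0.444444; √c = 0.666667.
λ_− = σ² (1 − √c)² = 5 · (1 − 0.666667)² = 5 · (0.333333)² = 0.555556.
λ_+ = σ² (1 + √c)² = 5 · (1 + 0.666667)² = 5 · (1.666667)² = 13.888889.

Rounded to 4 decimal places: λ_− ≈ 0.5556, λ_+ ≈ 13.8889.


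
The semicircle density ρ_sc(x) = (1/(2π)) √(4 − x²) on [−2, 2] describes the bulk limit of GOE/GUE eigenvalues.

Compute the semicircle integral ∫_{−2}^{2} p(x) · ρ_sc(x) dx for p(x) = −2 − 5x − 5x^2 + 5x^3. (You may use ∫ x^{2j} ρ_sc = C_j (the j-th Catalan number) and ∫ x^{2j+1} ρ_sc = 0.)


Write p(x) = Σ a_i x^i, split into monomials and integrate each against ρ_sc separately.
Using ∫ x^{2j} ρ_sc = C_j = (1/(j+1)) C(2j, j) (Catalan numbers) and ∫ x^{2j+1} ρ_sc = 0 (odd monomials vanish by symmetry):
  i = 0 (even): a_0 · C_{0} = -2 · 1 = -2
  i = 1 (odd): ∫ x^1 ρ_sc = 0 (vanishes)
  i = 2 (even): a_2 · C_{1} = -5 · 1 = -5
  i = 3 (odd): ∫ x^3 ρ_sc = 0 (vanishes)

Summing the contributions: ∫_{−2}^{2} p(x) ρ_sc(x) dx = (-2) + (-5) = -7.


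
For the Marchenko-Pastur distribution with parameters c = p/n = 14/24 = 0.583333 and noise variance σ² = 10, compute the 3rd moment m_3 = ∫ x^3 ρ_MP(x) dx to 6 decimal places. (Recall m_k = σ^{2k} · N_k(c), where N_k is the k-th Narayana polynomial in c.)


E[X³] = σ⁶ (1 + 3c + c²) (third MP moment). With σ² = 10 (so σ⁶ = 1000) and c = 14/24 = 0.583333: E[X³] = 1000 · (1 + 3·0.583333 + (0.583333)²) = 1000 · 3.090278.

So E[X^3] = 3090.277778.


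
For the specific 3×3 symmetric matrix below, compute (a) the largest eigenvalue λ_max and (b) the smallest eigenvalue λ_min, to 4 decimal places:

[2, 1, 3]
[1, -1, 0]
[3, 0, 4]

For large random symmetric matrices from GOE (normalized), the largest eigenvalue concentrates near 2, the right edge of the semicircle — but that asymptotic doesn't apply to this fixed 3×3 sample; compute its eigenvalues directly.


Since M is real symmetric, all three eigenvalues are real; they are the roots of det(λI − M) = λ³ − (tr M) λ² + s λ − det M, where s is the sum of the principal 2×2 minors.
tr M = 2 + (-1) + 4 = 5.
s = (2·(-1) − 1²) + (2·4 − 3²) + ((-1)·4 − 0²) = -3 + (-1) + (-4) = -8.
det M (expand along row 1) = 2·(-4) − 1·4 + 3·3 = -3.
Characteristic polynomial: λ³ − 5λ² − 8λ + 3 = 0.
Substitute λ = y + (tr M)/3 = y + 1.666667 to remove the quadratic term: y³ + p·y + q = 0 with p = s − (tr M)²/3 = -16.333333 and q = −2(tr M)³/27 + (tr M)·s/3 − det M = -19.592593.
Three real roots ⇒ use the trigonometric (Viète) form: r = 2√(−p/3) = 4.666667, φ = arccos(3q/(p·r)) = arccos(0.771137) = 0.690171 rad.
y_k = r·cos(φ/3 − 2πk/3) for k = 0, 1, 2 gives y = 4.543716, -1.350273, -3.193443.
λ_k = y_k + 1.666667 gives λ = 6.2104, 0.3164, -1.5268 (check: the sum is 5.0000 = tr M).

Hence λ_max = 6.2104 and λ_min = -1.5268.


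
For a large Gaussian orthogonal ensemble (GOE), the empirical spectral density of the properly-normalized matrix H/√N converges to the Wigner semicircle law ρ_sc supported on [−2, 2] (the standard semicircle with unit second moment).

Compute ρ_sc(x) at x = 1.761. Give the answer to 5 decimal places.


ρ_sc(x) = (1/(2π)) √(4 − x²). With x = 1.761:
  4 − x² = 4 − (1.761)² = 4 − 3.101121 = 0.898879.
  √(4 − x²) = 0.948092.
  1/(2π) = 0.159155.
  ρ_sc(1.761) = 0.159155 · 0.948092 = 0.150894.

Rounded to 5 decimal places: ρ_sc(1.761) ≈ 0.15089.


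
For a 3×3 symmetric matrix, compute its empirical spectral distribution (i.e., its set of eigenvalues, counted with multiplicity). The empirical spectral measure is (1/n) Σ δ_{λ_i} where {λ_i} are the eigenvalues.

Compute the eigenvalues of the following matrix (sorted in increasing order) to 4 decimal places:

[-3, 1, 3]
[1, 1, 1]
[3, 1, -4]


Since M is real symmetric, all three eigenvalues are real; they are the roots of det(λI − M) = λ³ − (tr M) λ² + s λ − det M, where s is the sum of the principal 2×2 minors.
tr M = -3 + 1 + (-4) = -6.
s = ((-3)·1 − 1²) + ((-3)·(-4) − 3²) + (1·(-4) − 1²) = -4 + 3 + (-5) = -6.
det M (expand along row 1) = (-3)·(-5) − 1·(-7) + 3·(-2) = 16.
Characteristic polynomial: λ³ + 6λ² − 6λ − 16 = 0.
Substitute λ = y + (tr M)/3 = y − 2.000000 to remove the quadratic term: y³ + p·y + q = 0 with p = s − (tr M)²/3 = -18.000000 and q = −2(tr M)³/27 + (tr M)·s/3 − det M = 12.000000.
Three real roots ⇒ use the trigonometric (Viète) form: r = 2√(−p/3) = 4.898979, φ = arccos(3q/(p·r)) = arccos(-0.408248) = 1.991331 rad.
y_k = r·cos(φ/3 − 2πk/3) for k = 0, 1, 2 gives y = 3.858784, 0.684483, -4.543267.
λ_k = y_k − 2.000000 gives λ = 1.8588, -1.3155, -6.5433 (check: the sum is -6.0000 = tr M).

Eigenvalues sorted in increasing order: [-6.5433, -1.3155, 1.8588].
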